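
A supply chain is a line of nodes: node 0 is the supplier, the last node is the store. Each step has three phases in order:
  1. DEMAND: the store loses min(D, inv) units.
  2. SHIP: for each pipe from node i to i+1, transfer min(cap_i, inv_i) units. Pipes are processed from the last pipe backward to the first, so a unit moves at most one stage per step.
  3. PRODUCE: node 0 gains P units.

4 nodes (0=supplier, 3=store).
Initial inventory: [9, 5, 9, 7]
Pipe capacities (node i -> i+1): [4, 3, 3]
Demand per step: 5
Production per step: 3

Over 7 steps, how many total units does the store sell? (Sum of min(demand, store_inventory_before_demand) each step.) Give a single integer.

Step 1: sold=5 (running total=5) -> [8 6 9 5]
Step 2: sold=5 (running total=10) -> [7 7 9 3]
Step 3: sold=3 (running total=13) -> [6 8 9 3]
Step 4: sold=3 (running total=16) -> [5 9 9 3]
Step 5: sold=3 (running total=19) -> [4 10 9 3]
Step 6: sold=3 (running total=22) -> [3 11 9 3]
Step 7: sold=3 (running total=25) -> [3 11 9 3]

Answer: 25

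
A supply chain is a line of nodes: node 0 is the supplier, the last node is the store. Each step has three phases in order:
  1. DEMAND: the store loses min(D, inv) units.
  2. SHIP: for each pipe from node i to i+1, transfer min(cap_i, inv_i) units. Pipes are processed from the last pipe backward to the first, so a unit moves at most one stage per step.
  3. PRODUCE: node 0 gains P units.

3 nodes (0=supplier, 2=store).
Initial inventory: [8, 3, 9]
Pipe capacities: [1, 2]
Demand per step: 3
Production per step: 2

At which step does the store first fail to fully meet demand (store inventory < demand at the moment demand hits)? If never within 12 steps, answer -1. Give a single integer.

Step 1: demand=3,sold=3 ship[1->2]=2 ship[0->1]=1 prod=2 -> [9 2 8]
Step 2: demand=3,sold=3 ship[1->2]=2 ship[0->1]=1 prod=2 -> [10 1 7]
Step 3: demand=3,sold=3 ship[1->2]=1 ship[0->1]=1 prod=2 -> [11 1 5]
Step 4: demand=3,sold=3 ship[1->2]=1 ship[0->1]=1 prod=2 -> [12 1 3]
Step 5: demand=3,sold=3 ship[1->2]=1 ship[0->1]=1 prod=2 -> [13 1 1]
Step 6: demand=3,sold=1 ship[1->2]=1 ship[0->1]=1 prod=2 -> [14 1 1]
Step 7: demand=3,sold=1 ship[1->2]=1 ship[0->1]=1 prod=2 -> [15 1 1]
Step 8: demand=3,sold=1 ship[1->2]=1 ship[0->1]=1 prod=2 -> [16 1 1]
Step 9: demand=3,sold=1 ship[1->2]=1 ship[0->1]=1 prod=2 -> [17 1 1]
Step 10: demand=3,sold=1 ship[1->2]=1 ship[0->1]=1 prod=2 -> [18 1 1]
Step 11: demand=3,sold=1 ship[1->2]=1 ship[0->1]=1 prod=2 -> [19 1 1]
Step 12: demand=3,sold=1 ship[1->2]=1 ship[0->1]=1 prod=2 -> [20 1 1]
First stockout at step 6

6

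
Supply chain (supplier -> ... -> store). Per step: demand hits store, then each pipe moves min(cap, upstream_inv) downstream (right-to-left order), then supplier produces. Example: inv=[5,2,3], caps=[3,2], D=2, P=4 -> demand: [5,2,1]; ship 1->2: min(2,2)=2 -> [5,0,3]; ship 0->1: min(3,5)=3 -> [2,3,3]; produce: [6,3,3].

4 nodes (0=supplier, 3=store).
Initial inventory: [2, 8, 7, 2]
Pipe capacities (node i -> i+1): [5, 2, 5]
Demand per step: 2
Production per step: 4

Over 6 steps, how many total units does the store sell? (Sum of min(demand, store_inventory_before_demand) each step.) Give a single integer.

Answer: 12

Derivation:
Step 1: sold=2 (running total=2) -> [4 8 4 5]
Step 2: sold=2 (running total=4) -> [4 10 2 7]
Step 3: sold=2 (running total=6) -> [4 12 2 7]
Step 4: sold=2 (running total=8) -> [4 14 2 7]
Step 5: sold=2 (running total=10) -> [4 16 2 7]
Step 6: sold=2 (running total=12) -> [4 18 2 7]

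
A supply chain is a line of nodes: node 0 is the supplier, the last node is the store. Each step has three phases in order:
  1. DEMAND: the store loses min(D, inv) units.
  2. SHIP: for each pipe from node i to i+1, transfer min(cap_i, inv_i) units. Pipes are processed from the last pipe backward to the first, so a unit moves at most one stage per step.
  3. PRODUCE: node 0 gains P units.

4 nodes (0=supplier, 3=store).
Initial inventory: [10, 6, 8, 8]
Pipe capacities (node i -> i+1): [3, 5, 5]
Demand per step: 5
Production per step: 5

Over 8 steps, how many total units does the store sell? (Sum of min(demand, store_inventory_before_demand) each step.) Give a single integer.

Step 1: sold=5 (running total=5) -> [12 4 8 8]
Step 2: sold=5 (running total=10) -> [14 3 7 8]
Step 3: sold=5 (running total=15) -> [16 3 5 8]
Step 4: sold=5 (running total=20) -> [18 3 3 8]
Step 5: sold=5 (running total=25) -> [20 3 3 6]
Step 6: sold=5 (running total=30) -> [22 3 3 4]
Step 7: sold=4 (running total=34) -> [24 3 3 3]
Step 8: sold=3 (running total=37) -> [26 3 3 3]

Answer: 37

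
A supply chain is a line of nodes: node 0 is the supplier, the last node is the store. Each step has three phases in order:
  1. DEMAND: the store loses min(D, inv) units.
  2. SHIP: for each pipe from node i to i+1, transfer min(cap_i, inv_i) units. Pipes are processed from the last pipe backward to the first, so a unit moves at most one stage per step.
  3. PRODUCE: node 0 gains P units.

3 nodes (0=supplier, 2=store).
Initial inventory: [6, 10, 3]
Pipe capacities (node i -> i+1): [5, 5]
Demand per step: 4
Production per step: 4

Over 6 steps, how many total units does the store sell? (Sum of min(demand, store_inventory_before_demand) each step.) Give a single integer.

Answer: 23

Derivation:
Step 1: sold=3 (running total=3) -> [5 10 5]
Step 2: sold=4 (running total=7) -> [4 10 6]
Step 3: sold=4 (running total=11) -> [4 9 7]
Step 4: sold=4 (running total=15) -> [4 8 8]
Step 5: sold=4 (running total=19) -> [4 7 9]
Step 6: sold=4 (running total=23) -> [4 6 10]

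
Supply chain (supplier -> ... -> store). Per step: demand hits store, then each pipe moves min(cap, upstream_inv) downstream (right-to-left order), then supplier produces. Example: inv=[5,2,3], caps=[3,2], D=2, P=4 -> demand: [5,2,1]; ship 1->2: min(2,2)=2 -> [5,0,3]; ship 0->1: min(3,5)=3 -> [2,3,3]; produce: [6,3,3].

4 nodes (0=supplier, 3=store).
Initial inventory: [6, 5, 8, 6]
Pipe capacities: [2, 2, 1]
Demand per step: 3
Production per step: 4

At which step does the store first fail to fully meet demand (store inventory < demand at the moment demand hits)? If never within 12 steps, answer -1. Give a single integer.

Step 1: demand=3,sold=3 ship[2->3]=1 ship[1->2]=2 ship[0->1]=2 prod=4 -> [8 5 9 4]
Step 2: demand=3,sold=3 ship[2->3]=1 ship[1->2]=2 ship[0->1]=2 prod=4 -> [10 5 10 2]
Step 3: demand=3,sold=2 ship[2->3]=1 ship[1->2]=2 ship[0->1]=2 prod=4 -> [12 5 11 1]
Step 4: demand=3,sold=1 ship[2->3]=1 ship[1->2]=2 ship[0->1]=2 prod=4 -> [14 5 12 1]
Step 5: demand=3,sold=1 ship[2->3]=1 ship[1->2]=2 ship[0->1]=2 prod=4 -> [16 5 13 1]
Step 6: demand=3,sold=1 ship[2->3]=1 ship[1->2]=2 ship[0->1]=2 prod=4 -> [18 5 14 1]
Step 7: demand=3,sold=1 ship[2->3]=1 ship[1->2]=2 ship[0->1]=2 prod=4 -> [20 5 15 1]
Step 8: demand=3,sold=1 ship[2->3]=1 ship[1->2]=2 ship[0->1]=2 prod=4 -> [22 5 16 1]
Step 9: demand=3,sold=1 ship[2->3]=1 ship[1->2]=2 ship[0->1]=2 prod=4 -> [24 5 17 1]
Step 10: demand=3,sold=1 ship[2->3]=1 ship[1->2]=2 ship[0->1]=2 prod=4 -> [26 5 18 1]
Step 11: demand=3,sold=1 ship[2->3]=1 ship[1->2]=2 ship[0->1]=2 prod=4 -> [28 5 19 1]
Step 12: demand=3,sold=1 ship[2->3]=1 ship[1->2]=2 ship[0->1]=2 prod=4 -> [30 5 20 1]
First stockout at step 3

3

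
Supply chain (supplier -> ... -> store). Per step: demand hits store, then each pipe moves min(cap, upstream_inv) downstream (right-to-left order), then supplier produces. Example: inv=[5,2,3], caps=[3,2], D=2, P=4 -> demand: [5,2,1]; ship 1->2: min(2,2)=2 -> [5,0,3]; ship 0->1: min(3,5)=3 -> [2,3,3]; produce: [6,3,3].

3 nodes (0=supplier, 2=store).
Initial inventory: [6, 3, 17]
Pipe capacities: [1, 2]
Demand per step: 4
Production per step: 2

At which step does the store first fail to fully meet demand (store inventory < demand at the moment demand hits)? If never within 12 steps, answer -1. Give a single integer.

Step 1: demand=4,sold=4 ship[1->2]=2 ship[0->1]=1 prod=2 -> [7 2 15]
Step 2: demand=4,sold=4 ship[1->2]=2 ship[0->1]=1 prod=2 -> [8 1 13]
Step 3: demand=4,sold=4 ship[1->2]=1 ship[0->1]=1 prod=2 -> [9 1 10]
Step 4: demand=4,sold=4 ship[1->2]=1 ship[0->1]=1 prod=2 -> [10 1 7]
Step 5: demand=4,sold=4 ship[1->2]=1 ship[0->1]=1 prod=2 -> [11 1 4]
Step 6: demand=4,sold=4 ship[1->2]=1 ship[0->1]=1 prod=2 -> [12 1 1]
Step 7: demand=4,sold=1 ship[1->2]=1 ship[0->1]=1 prod=2 -> [13 1 1]
Step 8: demand=4,sold=1 ship[1->2]=1 ship[0->1]=1 prod=2 -> [14 1 1]
Step 9: demand=4,sold=1 ship[1->2]=1 ship[0->1]=1 prod=2 -> [15 1 1]
Step 10: demand=4,sold=1 ship[1->2]=1 ship[0->1]=1 prod=2 -> [16 1 1]
Step 11: demand=4,sold=1 ship[1->2]=1 ship[0->1]=1 prod=2 -> [17 1 1]
Step 12: demand=4,sold=1 ship[1->2]=1 ship[0->1]=1 prod=2 -> [18 1 1]
First stockout at step 7

7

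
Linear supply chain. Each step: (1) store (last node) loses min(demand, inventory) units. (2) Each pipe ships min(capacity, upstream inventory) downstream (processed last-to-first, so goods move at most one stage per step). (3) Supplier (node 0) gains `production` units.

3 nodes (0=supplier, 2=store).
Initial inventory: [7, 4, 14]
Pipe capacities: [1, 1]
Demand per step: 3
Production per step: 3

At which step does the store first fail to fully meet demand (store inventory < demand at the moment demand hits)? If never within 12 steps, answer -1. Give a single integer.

Step 1: demand=3,sold=3 ship[1->2]=1 ship[0->1]=1 prod=3 -> [9 4 12]
Step 2: demand=3,sold=3 ship[1->2]=1 ship[0->1]=1 prod=3 -> [11 4 10]
Step 3: demand=3,sold=3 ship[1->2]=1 ship[0->1]=1 prod=3 -> [13 4 8]
Step 4: demand=3,sold=3 ship[1->2]=1 ship[0->1]=1 prod=3 -> [15 4 6]
Step 5: demand=3,sold=3 ship[1->2]=1 ship[0->1]=1 prod=3 -> [17 4 4]
Step 6: demand=3,sold=3 ship[1->2]=1 ship[0->1]=1 prod=3 -> [19 4 2]
Step 7: demand=3,sold=2 ship[1->2]=1 ship[0->1]=1 prod=3 -> [21 4 1]
Step 8: demand=3,sold=1 ship[1->2]=1 ship[0->1]=1 prod=3 -> [23 4 1]
Step 9: demand=3,sold=1 ship[1->2]=1 ship[0->1]=1 prod=3 -> [25 4 1]
Step 10: demand=3,sold=1 ship[1->2]=1 ship[0->1]=1 prod=3 -> [27 4 1]
Step 11: demand=3,sold=1 ship[1->2]=1 ship[0->1]=1 prod=3 -> [29 4 1]
Step 12: demand=3,sold=1 ship[1->2]=1 ship[0->1]=1 prod=3 -> [31 4 1]
First stockout at step 7

7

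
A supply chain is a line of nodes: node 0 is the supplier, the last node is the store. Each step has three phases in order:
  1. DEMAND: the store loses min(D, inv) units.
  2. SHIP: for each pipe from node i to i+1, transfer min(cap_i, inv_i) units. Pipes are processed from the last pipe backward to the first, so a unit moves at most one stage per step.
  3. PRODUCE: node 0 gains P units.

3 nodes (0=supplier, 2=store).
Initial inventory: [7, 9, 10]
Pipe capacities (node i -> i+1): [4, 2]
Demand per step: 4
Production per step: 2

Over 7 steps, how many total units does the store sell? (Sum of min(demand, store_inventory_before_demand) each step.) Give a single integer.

Answer: 22

Derivation:
Step 1: sold=4 (running total=4) -> [5 11 8]
Step 2: sold=4 (running total=8) -> [3 13 6]
Step 3: sold=4 (running total=12) -> [2 14 4]
Step 4: sold=4 (running total=16) -> [2 14 2]
Step 5: sold=2 (running total=18) -> [2 14 2]
Step 6: sold=2 (running total=20) -> [2 14 2]
Step 7: sold=2 (running total=22) -> [2 14 2]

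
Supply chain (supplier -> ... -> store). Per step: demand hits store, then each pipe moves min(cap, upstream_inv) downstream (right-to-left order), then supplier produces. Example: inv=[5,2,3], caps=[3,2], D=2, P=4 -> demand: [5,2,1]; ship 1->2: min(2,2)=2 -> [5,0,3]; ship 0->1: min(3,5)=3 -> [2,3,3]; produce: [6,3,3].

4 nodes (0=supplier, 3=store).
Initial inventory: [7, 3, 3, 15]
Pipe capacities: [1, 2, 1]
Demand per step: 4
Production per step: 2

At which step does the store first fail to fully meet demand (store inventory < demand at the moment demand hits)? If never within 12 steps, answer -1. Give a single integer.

Step 1: demand=4,sold=4 ship[2->3]=1 ship[1->2]=2 ship[0->1]=1 prod=2 -> [8 2 4 12]
Step 2: demand=4,sold=4 ship[2->3]=1 ship[1->2]=2 ship[0->1]=1 prod=2 -> [9 1 5 9]
Step 3: demand=4,sold=4 ship[2->3]=1 ship[1->2]=1 ship[0->1]=1 prod=2 -> [10 1 5 6]
Step 4: demand=4,sold=4 ship[2->3]=1 ship[1->2]=1 ship[0->1]=1 prod=2 -> [11 1 5 3]
Step 5: demand=4,sold=3 ship[2->3]=1 ship[1->2]=1 ship[0->1]=1 prod=2 -> [12 1 5 1]
Step 6: demand=4,sold=1 ship[2->3]=1 ship[1->2]=1 ship[0->1]=1 prod=2 -> [13 1 5 1]
Step 7: demand=4,sold=1 ship[2->3]=1 ship[1->2]=1 ship[0->1]=1 prod=2 -> [14 1 5 1]
Step 8: demand=4,sold=1 ship[2->3]=1 ship[1->2]=1 ship[0->1]=1 prod=2 -> [15 1 5 1]
Step 9: demand=4,sold=1 ship[2->3]=1 ship[1->2]=1 ship[0->1]=1 prod=2 -> [16 1 5 1]
Step 10: demand=4,sold=1 ship[2->3]=1 ship[1->2]=1 ship[0->1]=1 prod=2 -> [17 1 5 1]
Step 11: demand=4,sold=1 ship[2->3]=1 ship[1->2]=1 ship[0->1]=1 prod=2 -> [18 1 5 1]
Step 12: demand=4,sold=1 ship[2->3]=1 ship[1->2]=1 ship[0->1]=1 prod=2 -> [19 1 5 1]
First stockout at step 5

5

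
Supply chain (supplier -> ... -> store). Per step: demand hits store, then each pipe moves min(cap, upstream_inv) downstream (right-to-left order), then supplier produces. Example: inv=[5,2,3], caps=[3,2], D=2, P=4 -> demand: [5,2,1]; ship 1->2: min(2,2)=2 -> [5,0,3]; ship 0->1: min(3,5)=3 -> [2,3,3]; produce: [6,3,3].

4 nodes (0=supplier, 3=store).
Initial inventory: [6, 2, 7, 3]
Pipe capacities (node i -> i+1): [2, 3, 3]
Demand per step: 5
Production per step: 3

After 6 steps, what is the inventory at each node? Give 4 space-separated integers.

Step 1: demand=5,sold=3 ship[2->3]=3 ship[1->2]=2 ship[0->1]=2 prod=3 -> inv=[7 2 6 3]
Step 2: demand=5,sold=3 ship[2->3]=3 ship[1->2]=2 ship[0->1]=2 prod=3 -> inv=[8 2 5 3]
Step 3: demand=5,sold=3 ship[2->3]=3 ship[1->2]=2 ship[0->1]=2 prod=3 -> inv=[9 2 4 3]
Step 4: demand=5,sold=3 ship[2->3]=3 ship[1->2]=2 ship[0->1]=2 prod=3 -> inv=[10 2 3 3]
Step 5: demand=5,sold=3 ship[2->3]=3 ship[1->2]=2 ship[0->1]=2 prod=3 -> inv=[11 2 2 3]
Step 6: demand=5,sold=3 ship[2->3]=2 ship[1->2]=2 ship[0->1]=2 prod=3 -> inv=[12 2 2 2]

12 2 2 2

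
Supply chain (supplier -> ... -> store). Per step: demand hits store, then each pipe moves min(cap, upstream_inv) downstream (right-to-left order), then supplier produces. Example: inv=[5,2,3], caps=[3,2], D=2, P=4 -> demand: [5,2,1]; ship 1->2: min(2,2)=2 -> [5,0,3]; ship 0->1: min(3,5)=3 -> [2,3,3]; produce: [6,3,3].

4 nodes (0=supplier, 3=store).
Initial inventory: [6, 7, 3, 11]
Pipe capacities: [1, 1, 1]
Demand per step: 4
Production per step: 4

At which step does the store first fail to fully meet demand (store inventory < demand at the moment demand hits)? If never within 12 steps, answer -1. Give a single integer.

Step 1: demand=4,sold=4 ship[2->3]=1 ship[1->2]=1 ship[0->1]=1 prod=4 -> [9 7 3 8]
Step 2: demand=4,sold=4 ship[2->3]=1 ship[1->2]=1 ship[0->1]=1 prod=4 -> [12 7 3 5]
Step 3: demand=4,sold=4 ship[2->3]=1 ship[1->2]=1 ship[0->1]=1 prod=4 -> [15 7 3 2]
Step 4: demand=4,sold=2 ship[2->3]=1 ship[1->2]=1 ship[0->1]=1 prod=4 -> [18 7 3 1]
Step 5: demand=4,sold=1 ship[2->3]=1 ship[1->2]=1 ship[0->1]=1 prod=4 -> [21 7 3 1]
Step 6: demand=4,sold=1 ship[2->3]=1 ship[1->2]=1 ship[0->1]=1 prod=4 -> [24 7 3 1]
Step 7: demand=4,sold=1 ship[2->3]=1 ship[1->2]=1 ship[0->1]=1 prod=4 -> [27 7 3 1]
Step 8: demand=4,sold=1 ship[2->3]=1 ship[1->2]=1 ship[0->1]=1 prod=4 -> [30 7 3 1]
Step 9: demand=4,sold=1 ship[2->3]=1 ship[1->2]=1 ship[0->1]=1 prod=4 -> [33 7 3 1]
Step 10: demand=4,sold=1 ship[2->3]=1 ship[1->2]=1 ship[0->1]=1 prod=4 -> [36 7 3 1]
Step 11: demand=4,sold=1 ship[2->3]=1 ship[1->2]=1 ship[0->1]=1 prod=4 -> [39 7 3 1]
Step 12: demand=4,sold=1 ship[2->3]=1 ship[1->2]=1 ship[0->1]=1 prod=4 -> [42 7 3 1]
First stockout at step 4

4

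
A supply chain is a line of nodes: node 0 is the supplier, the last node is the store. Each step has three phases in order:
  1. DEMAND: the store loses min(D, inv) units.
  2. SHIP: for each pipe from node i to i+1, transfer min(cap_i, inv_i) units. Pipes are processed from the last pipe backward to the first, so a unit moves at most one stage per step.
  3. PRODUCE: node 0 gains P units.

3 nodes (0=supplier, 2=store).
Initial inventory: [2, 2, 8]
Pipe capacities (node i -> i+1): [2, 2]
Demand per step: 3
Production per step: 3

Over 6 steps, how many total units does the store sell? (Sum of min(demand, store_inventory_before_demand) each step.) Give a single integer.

Answer: 18

Derivation:
Step 1: sold=3 (running total=3) -> [3 2 7]
Step 2: sold=3 (running total=6) -> [4 2 6]
Step 3: sold=3 (running total=9) -> [5 2 5]
Step 4: sold=3 (running total=12) -> [6 2 4]
Step 5: sold=3 (running total=15) -> [7 2 3]
Step 6: sold=3 (running total=18) -> [8 2 2]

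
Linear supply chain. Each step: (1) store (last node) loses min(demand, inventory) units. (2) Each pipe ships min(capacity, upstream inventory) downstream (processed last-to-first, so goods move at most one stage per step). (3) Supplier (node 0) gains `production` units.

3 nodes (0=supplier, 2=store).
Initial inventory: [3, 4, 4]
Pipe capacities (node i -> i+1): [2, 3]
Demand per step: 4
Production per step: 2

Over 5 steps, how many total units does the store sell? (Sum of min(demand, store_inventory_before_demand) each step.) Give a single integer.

Answer: 14

Derivation:
Step 1: sold=4 (running total=4) -> [3 3 3]
Step 2: sold=3 (running total=7) -> [3 2 3]
Step 3: sold=3 (running total=10) -> [3 2 2]
Step 4: sold=2 (running total=12) -> [3 2 2]
Step 5: sold=2 (running total=14) -> [3 2 2]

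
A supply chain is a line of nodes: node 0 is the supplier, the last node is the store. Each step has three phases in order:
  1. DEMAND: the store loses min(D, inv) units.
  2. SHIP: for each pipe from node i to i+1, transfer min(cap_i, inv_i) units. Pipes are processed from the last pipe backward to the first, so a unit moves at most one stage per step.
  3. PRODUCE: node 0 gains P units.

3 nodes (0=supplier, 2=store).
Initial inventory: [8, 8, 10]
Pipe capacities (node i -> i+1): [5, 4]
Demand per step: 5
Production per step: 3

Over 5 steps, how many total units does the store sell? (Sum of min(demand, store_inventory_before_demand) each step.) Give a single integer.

Answer: 25

Derivation:
Step 1: sold=5 (running total=5) -> [6 9 9]
Step 2: sold=5 (running total=10) -> [4 10 8]
Step 3: sold=5 (running total=15) -> [3 10 7]
Step 4: sold=5 (running total=20) -> [3 9 6]
Step 5: sold=5 (running total=25) -> [3 8 5]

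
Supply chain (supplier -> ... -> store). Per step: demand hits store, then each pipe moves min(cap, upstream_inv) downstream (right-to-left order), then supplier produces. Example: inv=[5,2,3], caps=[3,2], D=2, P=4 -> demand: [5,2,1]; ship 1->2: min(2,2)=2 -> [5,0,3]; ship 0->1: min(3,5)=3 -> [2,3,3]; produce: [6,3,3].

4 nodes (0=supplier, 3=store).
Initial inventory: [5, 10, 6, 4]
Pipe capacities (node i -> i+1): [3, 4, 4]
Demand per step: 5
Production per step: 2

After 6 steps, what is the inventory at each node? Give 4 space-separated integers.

Step 1: demand=5,sold=4 ship[2->3]=4 ship[1->2]=4 ship[0->1]=3 prod=2 -> inv=[4 9 6 4]
Step 2: demand=5,sold=4 ship[2->3]=4 ship[1->2]=4 ship[0->1]=3 prod=2 -> inv=[3 8 6 4]
Step 3: demand=5,sold=4 ship[2->3]=4 ship[1->2]=4 ship[0->1]=3 prod=2 -> inv=[2 7 6 4]
Step 4: demand=5,sold=4 ship[2->3]=4 ship[1->2]=4 ship[0->1]=2 prod=2 -> inv=[2 5 6 4]
Step 5: demand=5,sold=4 ship[2->3]=4 ship[1->2]=4 ship[0->1]=2 prod=2 -> inv=[2 3 6 4]
Step 6: demand=5,sold=4 ship[2->3]=4 ship[1->2]=3 ship[0->1]=2 prod=2 -> inv=[2 2 5 4]

2 2 5 4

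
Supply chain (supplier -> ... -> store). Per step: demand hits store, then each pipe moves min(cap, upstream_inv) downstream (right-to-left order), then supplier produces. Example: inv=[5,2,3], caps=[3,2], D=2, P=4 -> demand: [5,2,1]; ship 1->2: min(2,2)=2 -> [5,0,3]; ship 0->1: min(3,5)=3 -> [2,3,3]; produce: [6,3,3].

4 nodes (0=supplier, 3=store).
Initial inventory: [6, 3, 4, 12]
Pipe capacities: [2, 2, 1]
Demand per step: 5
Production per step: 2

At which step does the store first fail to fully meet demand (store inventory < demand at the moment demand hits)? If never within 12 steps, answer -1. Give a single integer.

Step 1: demand=5,sold=5 ship[2->3]=1 ship[1->2]=2 ship[0->1]=2 prod=2 -> [6 3 5 8]
Step 2: demand=5,sold=5 ship[2->3]=1 ship[1->2]=2 ship[0->1]=2 prod=2 -> [6 3 6 4]
Step 3: demand=5,sold=4 ship[2->3]=1 ship[1->2]=2 ship[0->1]=2 prod=2 -> [6 3 7 1]
Step 4: demand=5,sold=1 ship[2->3]=1 ship[1->2]=2 ship[0->1]=2 prod=2 -> [6 3 8 1]
Step 5: demand=5,sold=1 ship[2->3]=1 ship[1->2]=2 ship[0->1]=2 prod=2 -> [6 3 9 1]
Step 6: demand=5,sold=1 ship[2->3]=1 ship[1->2]=2 ship[0->1]=2 prod=2 -> [6 3 10 1]
Step 7: demand=5,sold=1 ship[2->3]=1 ship[1->2]=2 ship[0->1]=2 prod=2 -> [6 3 11 1]
Step 8: demand=5,sold=1 ship[2->3]=1 ship[1->2]=2 ship[0->1]=2 prod=2 -> [6 3 12 1]
Step 9: demand=5,sold=1 ship[2->3]=1 ship[1->2]=2 ship[0->1]=2 prod=2 -> [6 3 13 1]
Step 10: demand=5,sold=1 ship[2->3]=1 ship[1->2]=2 ship[0->1]=2 prod=2 -> [6 3 14 1]
Step 11: demand=5,sold=1 ship[2->3]=1 ship[1->2]=2 ship[0->1]=2 prod=2 -> [6 3 15 1]
Step 12: demand=5,sold=1 ship[2->3]=1 ship[1->2]=2 ship[0->1]=2 prod=2 -> [6 3 16 1]
First stockout at step 3

3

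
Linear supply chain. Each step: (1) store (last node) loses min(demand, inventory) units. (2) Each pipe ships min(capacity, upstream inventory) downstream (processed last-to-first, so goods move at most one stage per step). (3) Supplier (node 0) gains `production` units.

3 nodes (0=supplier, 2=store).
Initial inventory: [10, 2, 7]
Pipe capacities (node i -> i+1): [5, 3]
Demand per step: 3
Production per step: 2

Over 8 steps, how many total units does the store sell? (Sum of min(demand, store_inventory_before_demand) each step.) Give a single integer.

Step 1: sold=3 (running total=3) -> [7 5 6]
Step 2: sold=3 (running total=6) -> [4 7 6]
Step 3: sold=3 (running total=9) -> [2 8 6]
Step 4: sold=3 (running total=12) -> [2 7 6]
Step 5: sold=3 (running total=15) -> [2 6 6]
Step 6: sold=3 (running total=18) -> [2 5 6]
Step 7: sold=3 (running total=21) -> [2 4 6]
Step 8: sold=3 (running total=24) -> [2 3 6]

Answer: 24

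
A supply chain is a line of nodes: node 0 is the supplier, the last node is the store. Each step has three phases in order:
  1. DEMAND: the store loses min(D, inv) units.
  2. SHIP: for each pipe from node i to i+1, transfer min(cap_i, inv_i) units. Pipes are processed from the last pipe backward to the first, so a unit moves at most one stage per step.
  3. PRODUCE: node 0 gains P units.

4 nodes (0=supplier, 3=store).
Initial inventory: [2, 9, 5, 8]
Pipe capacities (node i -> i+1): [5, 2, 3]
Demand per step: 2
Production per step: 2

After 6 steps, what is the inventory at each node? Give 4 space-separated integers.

Step 1: demand=2,sold=2 ship[2->3]=3 ship[1->2]=2 ship[0->1]=2 prod=2 -> inv=[2 9 4 9]
Step 2: demand=2,sold=2 ship[2->3]=3 ship[1->2]=2 ship[0->1]=2 prod=2 -> inv=[2 9 3 10]
Step 3: demand=2,sold=2 ship[2->3]=3 ship[1->2]=2 ship[0->1]=2 prod=2 -> inv=[2 9 2 11]
Step 4: demand=2,sold=2 ship[2->3]=2 ship[1->2]=2 ship[0->1]=2 prod=2 -> inv=[2 9 2 11]
Step 5: demand=2,sold=2 ship[2->3]=2 ship[1->2]=2 ship[0->1]=2 prod=2 -> inv=[2 9 2 11]
Step 6: demand=2,sold=2 ship[2->3]=2 ship[1->2]=2 ship[0->1]=2 prod=2 -> inv=[2 9 2 11]

2 9 2 11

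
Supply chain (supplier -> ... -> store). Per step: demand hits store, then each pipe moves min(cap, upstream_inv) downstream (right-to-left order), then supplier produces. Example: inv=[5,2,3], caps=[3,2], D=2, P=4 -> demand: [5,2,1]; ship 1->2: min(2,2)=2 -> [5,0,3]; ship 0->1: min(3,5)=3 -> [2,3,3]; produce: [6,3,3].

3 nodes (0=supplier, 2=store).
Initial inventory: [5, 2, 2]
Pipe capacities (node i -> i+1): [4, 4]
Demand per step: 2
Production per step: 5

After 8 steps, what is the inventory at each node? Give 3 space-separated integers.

Step 1: demand=2,sold=2 ship[1->2]=2 ship[0->1]=4 prod=5 -> inv=[6 4 2]
Step 2: demand=2,sold=2 ship[1->2]=4 ship[0->1]=4 prod=5 -> inv=[7 4 4]
Step 3: demand=2,sold=2 ship[1->2]=4 ship[0->1]=4 prod=5 -> inv=[8 4 6]
Step 4: demand=2,sold=2 ship[1->2]=4 ship[0->1]=4 prod=5 -> inv=[9 4 8]
Step 5: demand=2,sold=2 ship[1->2]=4 ship[0->1]=4 prod=5 -> inv=[10 4 10]
Step 6: demand=2,sold=2 ship[1->2]=4 ship[0->1]=4 prod=5 -> inv=[11 4 12]
Step 7: demand=2,sold=2 ship[1->2]=4 ship[0->1]=4 prod=5 -> inv=[12 4 14]
Step 8: demand=2,sold=2 ship[1->2]=4 ship[0->1]=4 prod=5 -> inv=[13 4 16]

13 4 16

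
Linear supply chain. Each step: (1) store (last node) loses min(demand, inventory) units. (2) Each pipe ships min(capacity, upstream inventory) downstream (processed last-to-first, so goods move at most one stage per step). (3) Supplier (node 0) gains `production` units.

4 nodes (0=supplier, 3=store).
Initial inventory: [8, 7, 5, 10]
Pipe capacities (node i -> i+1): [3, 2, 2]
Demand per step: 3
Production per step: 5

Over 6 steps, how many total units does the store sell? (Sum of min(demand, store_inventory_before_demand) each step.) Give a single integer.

Answer: 18

Derivation:
Step 1: sold=3 (running total=3) -> [10 8 5 9]
Step 2: sold=3 (running total=6) -> [12 9 5 8]
Step 3: sold=3 (running total=9) -> [14 10 5 7]
Step 4: sold=3 (running total=12) -> [16 11 5 6]
Step 5: sold=3 (running total=15) -> [18 12 5 5]
Step 6: sold=3 (running total=18) -> [20 13 5 4]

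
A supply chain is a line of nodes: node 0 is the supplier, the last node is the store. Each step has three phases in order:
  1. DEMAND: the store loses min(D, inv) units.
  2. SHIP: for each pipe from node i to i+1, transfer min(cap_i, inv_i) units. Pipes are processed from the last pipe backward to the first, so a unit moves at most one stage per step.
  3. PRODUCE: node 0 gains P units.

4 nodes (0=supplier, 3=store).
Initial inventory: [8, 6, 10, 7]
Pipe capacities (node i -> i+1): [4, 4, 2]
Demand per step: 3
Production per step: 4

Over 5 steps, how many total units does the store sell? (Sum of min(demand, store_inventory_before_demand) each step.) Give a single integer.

Step 1: sold=3 (running total=3) -> [8 6 12 6]
Step 2: sold=3 (running total=6) -> [8 6 14 5]
Step 3: sold=3 (running total=9) -> [8 6 16 4]
Step 4: sold=3 (running total=12) -> [8 6 18 3]
Step 5: sold=3 (running total=15) -> [8 6 20 2]

Answer: 15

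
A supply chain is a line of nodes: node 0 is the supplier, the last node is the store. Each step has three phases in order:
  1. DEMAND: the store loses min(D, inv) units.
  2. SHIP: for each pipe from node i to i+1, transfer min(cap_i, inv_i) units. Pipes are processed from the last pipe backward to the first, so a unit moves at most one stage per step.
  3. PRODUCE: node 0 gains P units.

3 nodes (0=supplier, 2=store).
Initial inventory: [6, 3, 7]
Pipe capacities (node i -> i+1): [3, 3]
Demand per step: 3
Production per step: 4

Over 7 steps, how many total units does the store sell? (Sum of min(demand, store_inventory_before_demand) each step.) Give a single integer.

Step 1: sold=3 (running total=3) -> [7 3 7]
Step 2: sold=3 (running total=6) -> [8 3 7]
Step 3: sold=3 (running total=9) -> [9 3 7]
Step 4: sold=3 (running total=12) -> [10 3 7]
Step 5: sold=3 (running total=15) -> [11 3 7]
Step 6: sold=3 (running total=18) -> [12 3 7]
Step 7: sold=3 (running total=21) -> [13 3 7]

Answer: 21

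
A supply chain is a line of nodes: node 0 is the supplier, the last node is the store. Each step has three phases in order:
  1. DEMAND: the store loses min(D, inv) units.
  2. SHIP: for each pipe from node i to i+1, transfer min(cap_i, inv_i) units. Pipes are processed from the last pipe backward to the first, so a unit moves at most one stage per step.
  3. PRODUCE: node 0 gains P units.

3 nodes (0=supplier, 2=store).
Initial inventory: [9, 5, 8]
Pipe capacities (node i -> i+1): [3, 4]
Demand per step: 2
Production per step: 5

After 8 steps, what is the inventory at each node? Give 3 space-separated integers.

Step 1: demand=2,sold=2 ship[1->2]=4 ship[0->1]=3 prod=5 -> inv=[11 4 10]
Step 2: demand=2,sold=2 ship[1->2]=4 ship[0->1]=3 prod=5 -> inv=[13 3 12]
Step 3: demand=2,sold=2 ship[1->2]=3 ship[0->1]=3 prod=5 -> inv=[15 3 13]
Step 4: demand=2,sold=2 ship[1->2]=3 ship[0->1]=3 prod=5 -> inv=[17 3 14]
Step 5: demand=2,sold=2 ship[1->2]=3 ship[0->1]=3 prod=5 -> inv=[19 3 15]
Step 6: demand=2,sold=2 ship[1->2]=3 ship[0->1]=3 prod=5 -> inv=[21 3 16]
Step 7: demand=2,sold=2 ship[1->2]=3 ship[0->1]=3 prod=5 -> inv=[23 3 17]
Step 8: demand=2,sold=2 ship[1->2]=3 ship[0->1]=3 prod=5 -> inv=[25 3 18]

25 3 18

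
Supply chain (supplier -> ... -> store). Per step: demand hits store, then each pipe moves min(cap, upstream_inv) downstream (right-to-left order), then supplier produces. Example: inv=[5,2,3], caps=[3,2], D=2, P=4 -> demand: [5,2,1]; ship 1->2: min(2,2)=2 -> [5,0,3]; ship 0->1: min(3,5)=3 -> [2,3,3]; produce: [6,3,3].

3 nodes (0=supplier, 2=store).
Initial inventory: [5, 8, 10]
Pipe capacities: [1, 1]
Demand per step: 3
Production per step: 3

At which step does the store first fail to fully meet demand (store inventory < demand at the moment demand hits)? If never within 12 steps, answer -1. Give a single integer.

Step 1: demand=3,sold=3 ship[1->2]=1 ship[0->1]=1 prod=3 -> [7 8 8]
Step 2: demand=3,sold=3 ship[1->2]=1 ship[0->1]=1 prod=3 -> [9 8 6]
Step 3: demand=3,sold=3 ship[1->2]=1 ship[0->1]=1 prod=3 -> [11 8 4]
Step 4: demand=3,sold=3 ship[1->2]=1 ship[0->1]=1 prod=3 -> [13 8 2]
Step 5: demand=3,sold=2 ship[1->2]=1 ship[0->1]=1 prod=3 -> [15 8 1]
Step 6: demand=3,sold=1 ship[1->2]=1 ship[0->1]=1 prod=3 -> [17 8 1]
Step 7: demand=3,sold=1 ship[1->2]=1 ship[0->1]=1 prod=3 -> [19 8 1]
Step 8: demand=3,sold=1 ship[1->2]=1 ship[0->1]=1 prod=3 -> [21 8 1]
Step 9: demand=3,sold=1 ship[1->2]=1 ship[0->1]=1 prod=3 -> [23 8 1]
Step 10: demand=3,sold=1 ship[1->2]=1 ship[0->1]=1 prod=3 -> [25 8 1]
Step 11: demand=3,sold=1 ship[1->2]=1 ship[0->1]=1 prod=3 -> [27 8 1]
Step 12: demand=3,sold=1 ship[1->2]=1 ship[0->1]=1 prod=3 -> [29 8 1]
First stockout at step 5

5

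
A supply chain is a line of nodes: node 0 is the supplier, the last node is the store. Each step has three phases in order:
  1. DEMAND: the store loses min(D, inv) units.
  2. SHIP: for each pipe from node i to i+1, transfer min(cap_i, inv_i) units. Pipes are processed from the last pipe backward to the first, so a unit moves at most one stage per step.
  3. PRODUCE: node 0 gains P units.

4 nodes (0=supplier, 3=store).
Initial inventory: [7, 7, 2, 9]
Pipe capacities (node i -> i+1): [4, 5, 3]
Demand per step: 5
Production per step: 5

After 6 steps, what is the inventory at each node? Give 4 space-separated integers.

Step 1: demand=5,sold=5 ship[2->3]=2 ship[1->2]=5 ship[0->1]=4 prod=5 -> inv=[8 6 5 6]
Step 2: demand=5,sold=5 ship[2->3]=3 ship[1->2]=5 ship[0->1]=4 prod=5 -> inv=[9 5 7 4]
Step 3: demand=5,sold=4 ship[2->3]=3 ship[1->2]=5 ship[0->1]=4 prod=5 -> inv=[10 4 9 3]
Step 4: demand=5,sold=3 ship[2->3]=3 ship[1->2]=4 ship[0->1]=4 prod=5 -> inv=[11 4 10 3]
Step 5: demand=5,sold=3 ship[2->3]=3 ship[1->2]=4 ship[0->1]=4 prod=5 -> inv=[12 4 11 3]
Step 6: demand=5,sold=3 ship[2->3]=3 ship[1->2]=4 ship[0->1]=4 prod=5 -> inv=[13 4 12 3]

13 4 12 3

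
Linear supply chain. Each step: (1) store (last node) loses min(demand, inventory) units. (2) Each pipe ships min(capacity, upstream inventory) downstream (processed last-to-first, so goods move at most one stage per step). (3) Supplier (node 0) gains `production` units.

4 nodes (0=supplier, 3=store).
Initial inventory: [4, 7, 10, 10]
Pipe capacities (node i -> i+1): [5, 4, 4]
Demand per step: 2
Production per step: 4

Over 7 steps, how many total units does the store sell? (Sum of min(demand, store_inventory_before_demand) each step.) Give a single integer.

Answer: 14

Derivation:
Step 1: sold=2 (running total=2) -> [4 7 10 12]
Step 2: sold=2 (running total=4) -> [4 7 10 14]
Step 3: sold=2 (running total=6) -> [4 7 10 16]
Step 4: sold=2 (running total=8) -> [4 7 10 18]
Step 5: sold=2 (running total=10) -> [4 7 10 20]
Step 6: sold=2 (running total=12) -> [4 7 10 22]
Step 7: sold=2 (running total=14) -> [4 7 10 24]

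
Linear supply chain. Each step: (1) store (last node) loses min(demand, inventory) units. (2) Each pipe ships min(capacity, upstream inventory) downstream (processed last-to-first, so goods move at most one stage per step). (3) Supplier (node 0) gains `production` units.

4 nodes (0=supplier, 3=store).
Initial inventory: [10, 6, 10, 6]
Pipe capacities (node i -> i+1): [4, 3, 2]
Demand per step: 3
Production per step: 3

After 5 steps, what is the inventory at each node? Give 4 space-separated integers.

Step 1: demand=3,sold=3 ship[2->3]=2 ship[1->2]=3 ship[0->1]=4 prod=3 -> inv=[9 7 11 5]
Step 2: demand=3,sold=3 ship[2->3]=2 ship[1->2]=3 ship[0->1]=4 prod=3 -> inv=[8 8 12 4]
Step 3: demand=3,sold=3 ship[2->3]=2 ship[1->2]=3 ship[0->1]=4 prod=3 -> inv=[7 9 13 3]
Step 4: demand=3,sold=3 ship[2->3]=2 ship[1->2]=3 ship[0->1]=4 prod=3 -> inv=[6 10 14 2]
Step 5: demand=3,sold=2 ship[2->3]=2 ship[1->2]=3 ship[0->1]=4 prod=3 -> inv=[5 11 15 2]

5 11 15 2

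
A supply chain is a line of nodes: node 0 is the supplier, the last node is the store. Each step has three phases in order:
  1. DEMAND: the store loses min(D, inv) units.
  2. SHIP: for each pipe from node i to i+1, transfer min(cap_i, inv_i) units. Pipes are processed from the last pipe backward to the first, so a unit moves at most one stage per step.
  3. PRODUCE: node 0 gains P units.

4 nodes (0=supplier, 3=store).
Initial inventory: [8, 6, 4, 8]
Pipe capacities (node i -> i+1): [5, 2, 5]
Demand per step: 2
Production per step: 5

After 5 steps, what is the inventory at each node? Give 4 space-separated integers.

Step 1: demand=2,sold=2 ship[2->3]=4 ship[1->2]=2 ship[0->1]=5 prod=5 -> inv=[8 9 2 10]
Step 2: demand=2,sold=2 ship[2->3]=2 ship[1->2]=2 ship[0->1]=5 prod=5 -> inv=[8 12 2 10]
Step 3: demand=2,sold=2 ship[2->3]=2 ship[1->2]=2 ship[0->1]=5 prod=5 -> inv=[8 15 2 10]
Step 4: demand=2,sold=2 ship[2->3]=2 ship[1->2]=2 ship[0->1]=5 prod=5 -> inv=[8 18 2 10]
Step 5: demand=2,sold=2 ship[2->3]=2 ship[1->2]=2 ship[0->1]=5 prod=5 -> inv=[8 21 2 10]

8 21 2 10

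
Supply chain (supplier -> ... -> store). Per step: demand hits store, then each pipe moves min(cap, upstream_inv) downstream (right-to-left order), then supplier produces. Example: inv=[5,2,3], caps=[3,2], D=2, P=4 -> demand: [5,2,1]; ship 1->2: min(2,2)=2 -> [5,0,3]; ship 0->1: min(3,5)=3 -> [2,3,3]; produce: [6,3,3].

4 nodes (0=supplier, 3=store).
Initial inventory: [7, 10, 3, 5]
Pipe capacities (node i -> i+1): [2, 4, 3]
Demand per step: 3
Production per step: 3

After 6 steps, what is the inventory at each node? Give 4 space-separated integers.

Step 1: demand=3,sold=3 ship[2->3]=3 ship[1->2]=4 ship[0->1]=2 prod=3 -> inv=[8 8 4 5]
Step 2: demand=3,sold=3 ship[2->3]=3 ship[1->2]=4 ship[0->1]=2 prod=3 -> inv=[9 6 5 5]
Step 3: demand=3,sold=3 ship[2->3]=3 ship[1->2]=4 ship[0->1]=2 prod=3 -> inv=[10 4 6 5]
Step 4: demand=3,sold=3 ship[2->3]=3 ship[1->2]=4 ship[0->1]=2 prod=3 -> inv=[11 2 7 5]
Step 5: demand=3,sold=3 ship[2->3]=3 ship[1->2]=2 ship[0->1]=2 prod=3 -> inv=[12 2 6 5]
Step 6: demand=3,sold=3 ship[2->3]=3 ship[1->2]=2 ship[0->1]=2 prod=3 -> inv=[13 2 5 5]

13 2 5 5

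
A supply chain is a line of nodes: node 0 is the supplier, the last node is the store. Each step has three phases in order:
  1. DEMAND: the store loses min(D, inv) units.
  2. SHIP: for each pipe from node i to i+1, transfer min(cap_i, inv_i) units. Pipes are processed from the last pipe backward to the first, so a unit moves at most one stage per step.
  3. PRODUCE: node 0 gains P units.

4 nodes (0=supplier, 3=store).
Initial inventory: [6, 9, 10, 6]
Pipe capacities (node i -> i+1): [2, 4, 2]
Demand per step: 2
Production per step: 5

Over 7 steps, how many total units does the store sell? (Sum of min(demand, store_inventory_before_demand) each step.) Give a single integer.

Answer: 14

Derivation:
Step 1: sold=2 (running total=2) -> [9 7 12 6]
Step 2: sold=2 (running total=4) -> [12 5 14 6]
Step 3: sold=2 (running total=6) -> [15 3 16 6]
Step 4: sold=2 (running total=8) -> [18 2 17 6]
Step 5: sold=2 (running total=10) -> [21 2 17 6]
Step 6: sold=2 (running total=12) -> [24 2 17 6]
Step 7: sold=2 (running total=14) -> [27 2 17 6]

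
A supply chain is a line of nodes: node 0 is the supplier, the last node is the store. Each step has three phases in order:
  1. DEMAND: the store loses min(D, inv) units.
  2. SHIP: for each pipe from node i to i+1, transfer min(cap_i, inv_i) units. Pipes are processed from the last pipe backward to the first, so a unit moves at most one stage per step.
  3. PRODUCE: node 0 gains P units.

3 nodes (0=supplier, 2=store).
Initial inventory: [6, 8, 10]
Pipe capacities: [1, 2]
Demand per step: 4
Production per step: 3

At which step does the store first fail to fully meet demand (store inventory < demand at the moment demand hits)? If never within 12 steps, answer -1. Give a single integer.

Step 1: demand=4,sold=4 ship[1->2]=2 ship[0->1]=1 prod=3 -> [8 7 8]
Step 2: demand=4,sold=4 ship[1->2]=2 ship[0->1]=1 prod=3 -> [10 6 6]
Step 3: demand=4,sold=4 ship[1->2]=2 ship[0->1]=1 prod=3 -> [12 5 4]
Step 4: demand=4,sold=4 ship[1->2]=2 ship[0->1]=1 prod=3 -> [14 4 2]
Step 5: demand=4,sold=2 ship[1->2]=2 ship[0->1]=1 prod=3 -> [16 3 2]
Step 6: demand=4,sold=2 ship[1->2]=2 ship[0->1]=1 prod=3 -> [18 2 2]
Step 7: demand=4,sold=2 ship[1->2]=2 ship[0->1]=1 prod=3 -> [20 1 2]
Step 8: demand=4,sold=2 ship[1->2]=1 ship[0->1]=1 prod=3 -> [22 1 1]
Step 9: demand=4,sold=1 ship[1->2]=1 ship[0->1]=1 prod=3 -> [24 1 1]
Step 10: demand=4,sold=1 ship[1->2]=1 ship[0->1]=1 prod=3 -> [26 1 1]
Step 11: demand=4,sold=1 ship[1->2]=1 ship[0->1]=1 prod=3 -> [28 1 1]
Step 12: demand=4,sold=1 ship[1->2]=1 ship[0->1]=1 prod=3 -> [30 1 1]
First stockout at step 5

5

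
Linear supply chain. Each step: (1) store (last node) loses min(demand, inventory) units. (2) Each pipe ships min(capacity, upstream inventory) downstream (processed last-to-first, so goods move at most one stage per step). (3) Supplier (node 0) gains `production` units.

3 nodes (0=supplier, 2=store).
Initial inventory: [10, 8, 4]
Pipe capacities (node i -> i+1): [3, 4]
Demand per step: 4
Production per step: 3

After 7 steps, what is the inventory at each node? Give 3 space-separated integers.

Step 1: demand=4,sold=4 ship[1->2]=4 ship[0->1]=3 prod=3 -> inv=[10 7 4]
Step 2: demand=4,sold=4 ship[1->2]=4 ship[0->1]=3 prod=3 -> inv=[10 6 4]
Step 3: demand=4,sold=4 ship[1->2]=4 ship[0->1]=3 prod=3 -> inv=[10 5 4]
Step 4: demand=4,sold=4 ship[1->2]=4 ship[0->1]=3 prod=3 -> inv=[10 4 4]
Step 5: demand=4,sold=4 ship[1->2]=4 ship[0->1]=3 prod=3 -> inv=[10 3 4]
Step 6: demand=4,sold=4 ship[1->2]=3 ship[0->1]=3 prod=3 -> inv=[10 3 3]
Step 7: demand=4,sold=3 ship[1->2]=3 ship[0->1]=3 prod=3 -> inv=[10 3 3]

10 3 3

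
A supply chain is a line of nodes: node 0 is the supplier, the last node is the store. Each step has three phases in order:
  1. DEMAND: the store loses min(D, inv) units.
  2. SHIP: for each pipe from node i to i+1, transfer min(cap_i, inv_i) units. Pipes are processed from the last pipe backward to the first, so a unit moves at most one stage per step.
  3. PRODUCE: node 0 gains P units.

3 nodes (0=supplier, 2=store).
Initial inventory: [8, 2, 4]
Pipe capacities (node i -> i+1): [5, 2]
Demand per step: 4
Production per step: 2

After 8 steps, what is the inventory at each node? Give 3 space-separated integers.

Step 1: demand=4,sold=4 ship[1->2]=2 ship[0->1]=5 prod=2 -> inv=[5 5 2]
Step 2: demand=4,sold=2 ship[1->2]=2 ship[0->1]=5 prod=2 -> inv=[2 8 2]
Step 3: demand=4,sold=2 ship[1->2]=2 ship[0->1]=2 prod=2 -> inv=[2 8 2]
Step 4: demand=4,sold=2 ship[1->2]=2 ship[0->1]=2 prod=2 -> inv=[2 8 2]
Step 5: demand=4,sold=2 ship[1->2]=2 ship[0->1]=2 prod=2 -> inv=[2 8 2]
Step 6: demand=4,sold=2 ship[1->2]=2 ship[0->1]=2 prod=2 -> inv=[2 8 2]
Step 7: demand=4,sold=2 ship[1->2]=2 ship[0->1]=2 prod=2 -> inv=[2 8 2]
Step 8: demand=4,sold=2 ship[1->2]=2 ship[0->1]=2 prod=2 -> inv=[2 8 2]

2 8 2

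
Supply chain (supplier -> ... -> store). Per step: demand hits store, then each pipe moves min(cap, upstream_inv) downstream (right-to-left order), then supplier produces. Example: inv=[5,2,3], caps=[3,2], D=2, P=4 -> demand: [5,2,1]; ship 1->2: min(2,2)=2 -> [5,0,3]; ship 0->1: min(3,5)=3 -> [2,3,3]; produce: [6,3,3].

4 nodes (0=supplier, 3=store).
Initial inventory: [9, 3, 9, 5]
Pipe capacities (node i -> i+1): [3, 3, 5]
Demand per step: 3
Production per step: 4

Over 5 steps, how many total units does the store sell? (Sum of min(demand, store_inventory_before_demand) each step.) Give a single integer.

Step 1: sold=3 (running total=3) -> [10 3 7 7]
Step 2: sold=3 (running total=6) -> [11 3 5 9]
Step 3: sold=3 (running total=9) -> [12 3 3 11]
Step 4: sold=3 (running total=12) -> [13 3 3 11]
Step 5: sold=3 (running total=15) -> [14 3 3 11]

Answer: 15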